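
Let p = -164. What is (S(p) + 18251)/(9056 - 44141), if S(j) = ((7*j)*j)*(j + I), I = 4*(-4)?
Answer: 33870709/35085 ≈ 965.39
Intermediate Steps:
I = -16
S(j) = 7*j²*(-16 + j) (S(j) = ((7*j)*j)*(j - 16) = (7*j²)*(-16 + j) = 7*j²*(-16 + j))
(S(p) + 18251)/(9056 - 44141) = (7*(-164)²*(-16 - 164) + 18251)/(9056 - 44141) = (7*26896*(-180) + 18251)/(-35085) = (-33888960 + 18251)*(-1/35085) = -33870709*(-1/35085) = 33870709/35085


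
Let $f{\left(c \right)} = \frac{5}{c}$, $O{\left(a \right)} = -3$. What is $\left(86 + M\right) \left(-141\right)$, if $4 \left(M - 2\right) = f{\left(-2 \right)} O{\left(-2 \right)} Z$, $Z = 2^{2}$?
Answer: $- \frac{26931}{2} \approx -13466.0$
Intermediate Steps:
$Z = 4$
$M = \frac{19}{2}$ ($M = 2 + \frac{\frac{5}{-2} \left(-3\right) 4}{4} = 2 + \frac{5 \left(- \frac{1}{2}\right) \left(-3\right) 4}{4} = 2 + \frac{\left(- \frac{5}{2}\right) \left(-3\right) 4}{4} = 2 + \frac{\frac{15}{2} \cdot 4}{4} = 2 + \frac{1}{4} \cdot 30 = 2 + \frac{15}{2} = \frac{19}{2} \approx 9.5$)
$\left(86 + M\right) \left(-141\right) = \left(86 + \frac{19}{2}\right) \left(-141\right) = \frac{191}{2} \left(-141\right) = - \frac{26931}{2}$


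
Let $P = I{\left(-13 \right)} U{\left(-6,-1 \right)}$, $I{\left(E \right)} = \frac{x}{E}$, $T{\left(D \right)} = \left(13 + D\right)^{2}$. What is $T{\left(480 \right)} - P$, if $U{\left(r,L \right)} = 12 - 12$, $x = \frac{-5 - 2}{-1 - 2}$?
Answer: $243049$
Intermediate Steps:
$x = \frac{7}{3}$ ($x = - \frac{7}{-3} = \left(-7\right) \left(- \frac{1}{3}\right) = \frac{7}{3} \approx 2.3333$)
$U{\left(r,L \right)} = 0$
$I{\left(E \right)} = \frac{7}{3 E}$
$P = 0$ ($P = \frac{7}{3 \left(-13\right)} 0 = \frac{7}{3} \left(- \frac{1}{13}\right) 0 = \left(- \frac{7}{39}\right) 0 = 0$)
$T{\left(480 \right)} - P = \left(13 + 480\right)^{2} - 0 = 493^{2} + 0 = 243049 + 0 = 243049$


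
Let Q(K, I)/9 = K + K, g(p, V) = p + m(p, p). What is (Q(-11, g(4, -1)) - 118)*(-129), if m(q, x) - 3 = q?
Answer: 40764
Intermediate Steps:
m(q, x) = 3 + q
g(p, V) = 3 + 2*p (g(p, V) = p + (3 + p) = 3 + 2*p)
Q(K, I) = 18*K (Q(K, I) = 9*(K + K) = 9*(2*K) = 18*K)
(Q(-11, g(4, -1)) - 118)*(-129) = (18*(-11) - 118)*(-129) = (-198 - 118)*(-129) = -316*(-129) = 40764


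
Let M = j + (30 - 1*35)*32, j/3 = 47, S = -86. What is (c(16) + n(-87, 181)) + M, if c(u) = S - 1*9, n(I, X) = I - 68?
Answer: -269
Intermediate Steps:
j = 141 (j = 3*47 = 141)
n(I, X) = -68 + I
c(u) = -95 (c(u) = -86 - 1*9 = -86 - 9 = -95)
M = -19 (M = 141 + (30 - 1*35)*32 = 141 + (30 - 35)*32 = 141 - 5*32 = 141 - 160 = -19)
(c(16) + n(-87, 181)) + M = (-95 + (-68 - 87)) - 19 = (-95 - 155) - 19 = -250 - 19 = -269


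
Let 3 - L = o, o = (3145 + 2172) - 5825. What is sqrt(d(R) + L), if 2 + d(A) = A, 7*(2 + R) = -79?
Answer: sqrt(24290)/7 ≈ 22.265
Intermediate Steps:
R = -93/7 (R = -2 + (1/7)*(-79) = -2 - 79/7 = -93/7 ≈ -13.286)
d(A) = -2 + A
o = -508 (o = 5317 - 5825 = -508)
L = 511 (L = 3 - 1*(-508) = 3 + 508 = 511)
sqrt(d(R) + L) = sqrt((-2 - 93/7) + 511) = sqrt(-107/7 + 511) = sqrt(3470/7) = sqrt(24290)/7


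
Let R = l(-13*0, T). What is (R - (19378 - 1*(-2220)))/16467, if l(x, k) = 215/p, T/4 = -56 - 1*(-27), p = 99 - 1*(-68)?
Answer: -1202217/916663 ≈ -1.3115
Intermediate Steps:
p = 167 (p = 99 + 68 = 167)
T = -116 (T = 4*(-56 - 1*(-27)) = 4*(-56 + 27) = 4*(-29) = -116)
l(x, k) = 215/167
R = 215/167 ≈ 1.2874
(R - (19378 - 1*(-2220)))/16467 = (215/167 - (19378 - 1*(-2220)))/16467 = (215/167 - (19378 + 2220))*(1/16467) = (215/167 - 1*21598)*(1/16467) = (215/167 - 21598)*(1/16467) = -3606651/167*1/16467 = -1202217/916663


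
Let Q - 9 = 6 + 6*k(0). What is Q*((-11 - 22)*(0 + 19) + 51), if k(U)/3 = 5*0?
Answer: -8640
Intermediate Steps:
k(U) = 0 (k(U) = 3*(5*0) = 3*0 = 0)
Q = 15 (Q = 9 + (6 + 6*0) = 9 + (6 + 0) = 9 + 6 = 15)
Q*((-11 - 22)*(0 + 19) + 51) = 15*((-11 - 22)*(0 + 19) + 51) = 15*(-33*19 + 51) = 15*(-627 + 51) = 15*(-576) = -8640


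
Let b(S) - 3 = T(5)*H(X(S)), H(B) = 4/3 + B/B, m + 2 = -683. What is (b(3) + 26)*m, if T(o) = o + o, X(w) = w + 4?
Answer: -107545/3 ≈ -35848.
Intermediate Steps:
m = -685 (m = -2 - 683 = -685)
X(w) = 4 + w
T(o) = 2*o
H(B) = 7/3 (H(B) = 4*(⅓) + 1 = 4/3 + 1 = 7/3)
b(S) = 79/3 (b(S) = 3 + (2*5)*(7/3) = 3 + 10*(7/3) = 3 + 70/3 = 79/3)
(b(3) + 26)*m = (79/3 + 26)*(-685) = (157/3)*(-685) = -107545/3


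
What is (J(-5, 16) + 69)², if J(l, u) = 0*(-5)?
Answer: 4761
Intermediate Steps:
J(l, u) = 0
(J(-5, 16) + 69)² = (0 + 69)² = 69² = 4761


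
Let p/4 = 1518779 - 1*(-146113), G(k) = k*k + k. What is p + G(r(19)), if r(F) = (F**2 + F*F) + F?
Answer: 7209390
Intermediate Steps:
r(F) = F + 2*F**2 (r(F) = (F**2 + F**2) + F = 2*F**2 + F = F + 2*F**2)
G(k) = k + k**2 (G(k) = k**2 + k = k + k**2)
p = 6659568 (p = 4*(1518779 - 1*(-146113)) = 4*(1518779 + 146113) = 4*1664892 = 6659568)
p + G(r(19)) = 6659568 + (19*(1 + 2*19))*(1 + 19*(1 + 2*19)) = 6659568 + (19*(1 + 38))*(1 + 19*(1 + 38)) = 6659568 + (19*39)*(1 + 19*39) = 6659568 + 741*(1 + 741) = 6659568 + 741*742 = 6659568 + 549822 = 7209390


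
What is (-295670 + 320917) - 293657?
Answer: -268410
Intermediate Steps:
(-295670 + 320917) - 293657 = 25247 - 293657 = -268410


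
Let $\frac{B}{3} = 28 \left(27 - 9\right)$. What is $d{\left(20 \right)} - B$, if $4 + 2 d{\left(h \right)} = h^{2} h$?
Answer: $2486$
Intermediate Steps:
$d{\left(h \right)} = -2 + \frac{h^{3}}{2}$ ($d{\left(h \right)} = -2 + \frac{h^{2} h}{2} = -2 + \frac{h^{3}}{2}$)
$B = 1512$ ($B = 3 \cdot 28 \left(27 - 9\right) = 3 \cdot 28 \cdot 18 = 3 \cdot 504 = 1512$)
$d{\left(20 \right)} - B = \left(-2 + \frac{20^{3}}{2}\right) - 1512 = \left(-2 + \frac{1}{2} \cdot 8000\right) - 1512 = \left(-2 + 4000\right) - 1512 = 3998 - 1512 = 2486$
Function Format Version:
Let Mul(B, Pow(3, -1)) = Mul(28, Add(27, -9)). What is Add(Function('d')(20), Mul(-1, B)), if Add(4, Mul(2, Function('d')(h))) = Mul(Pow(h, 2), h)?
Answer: 2486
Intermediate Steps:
Function('d')(h) = Add(-2, Mul(Rational(1, 2), Pow(h, 3))) (Function('d')(h) = Add(-2, Mul(Rational(1, 2), Mul(Pow(h, 2), h))) = Add(-2, Mul(Rational(1, 2), Pow(h, 3))))
B = 1512 (B = Mul(3, Mul(28, Add(27, -9))) = Mul(3, Mul(28, 18)) = Mul(3, 504) = 1512)
Add(Function('d')(20), Mul(-1, B)) = Add(Add(-2, Mul(Rational(1, 2), Pow(20, 3))), Mul(-1, 1512)) = Add(Add(-2, Mul(Rational(1, 2), 8000)), -1512) = Add(Add(-2, 4000), -1512) = Add(3998, -1512) = 2486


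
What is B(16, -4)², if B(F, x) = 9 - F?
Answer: 49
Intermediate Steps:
B(16, -4)² = (9 - 1*16)² = (9 - 16)² = (-7)² = 49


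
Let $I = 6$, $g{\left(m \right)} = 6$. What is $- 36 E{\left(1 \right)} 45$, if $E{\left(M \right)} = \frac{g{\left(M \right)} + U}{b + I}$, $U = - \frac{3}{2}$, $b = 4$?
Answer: $-729$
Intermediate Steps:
$U = - \frac{3}{2}$ ($U = \left(-3\right) \frac{1}{2} = - \frac{3}{2} \approx -1.5$)
$E{\left(M \right)} = \frac{9}{20}$ ($E{\left(M \right)} = \frac{6 - \frac{3}{2}}{4 + 6} = \frac{9}{2 \cdot 10} = \frac{9}{2} \cdot \frac{1}{10} = \frac{9}{20}$)
$- 36 E{\left(1 \right)} 45 = \left(-36\right) \frac{9}{20} \cdot 45 = \left(- \frac{81}{5}\right) 45 = -729$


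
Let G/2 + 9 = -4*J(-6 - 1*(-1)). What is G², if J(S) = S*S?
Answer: 47524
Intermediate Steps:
J(S) = S²
G = -218 (G = -18 + 2*(-4*(-6 - 1*(-1))²) = -18 + 2*(-4*(-6 + 1)²) = -18 + 2*(-4*(-5)²) = -18 + 2*(-4*25) = -18 + 2*(-100) = -18 - 200 = -218)
G² = (-218)² = 47524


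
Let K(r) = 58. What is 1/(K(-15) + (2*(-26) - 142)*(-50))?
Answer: 1/9758 ≈ 0.00010248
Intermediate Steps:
1/(K(-15) + (2*(-26) - 142)*(-50)) = 1/(58 + (2*(-26) - 142)*(-50)) = 1/(58 + (-52 - 142)*(-50)) = 1/(58 - 194*(-50)) = 1/(58 + 9700) = 1/9758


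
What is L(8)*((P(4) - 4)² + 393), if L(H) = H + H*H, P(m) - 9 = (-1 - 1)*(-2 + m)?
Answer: 28368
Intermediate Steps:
P(m) = 13 - 2*m (P(m) = 9 + (-1 - 1)*(-2 + m) = 9 - 2*(-2 + m) = 9 + (4 - 2*m) = 13 - 2*m)
L(H) = H + H²
L(8)*((P(4) - 4)² + 393) = (8*(1 + 8))*(((13 - 2*4) - 4)² + 393) = (8*9)*(((13 - 8) - 4)² + 393) = 72*((5 - 4)² + 393) = 72*(1² + 393) = 72*(1 + 393) = 72*394 = 28368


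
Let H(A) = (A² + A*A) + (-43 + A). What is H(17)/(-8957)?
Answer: -552/8957 ≈ -0.061628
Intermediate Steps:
H(A) = -43 + A + 2*A² (H(A) = (A² + A²) + (-43 + A) = 2*A² + (-43 + A) = -43 + A + 2*A²)
H(17)/(-8957) = (-43 + 17 + 2*17²)/(-8957) = (-43 + 17 + 2*289)*(-1/8957) = (-43 + 17 + 578)*(-1/8957) = 552*(-1/8957) = -552/8957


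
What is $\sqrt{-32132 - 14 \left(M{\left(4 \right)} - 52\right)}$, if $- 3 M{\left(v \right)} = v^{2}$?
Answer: $\frac{2 i \sqrt{70491}}{3} \approx 177.0 i$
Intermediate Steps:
$M{\left(v \right)} = - \frac{v^{2}}{3}$
$\sqrt{-32132 - 14 \left(M{\left(4 \right)} - 52\right)} = \sqrt{-32132 - 14 \left(- \frac{4^{2}}{3} - 52\right)} = \sqrt{-32132 - 14 \left(\left(- \frac{1}{3}\right) 16 - 52\right)} = \sqrt{-32132 - 14 \left(- \frac{16}{3} - 52\right)} = \sqrt{-32132 - - \frac{2408}{3}} = \sqrt{-32132 + \frac{2408}{3}} = \sqrt{- \frac{93988}{3}} = \frac{2 i \sqrt{70491}}{3}$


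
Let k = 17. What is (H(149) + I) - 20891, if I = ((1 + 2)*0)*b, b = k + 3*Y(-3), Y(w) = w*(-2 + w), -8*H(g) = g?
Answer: -167277/8 ≈ -20910.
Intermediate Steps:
H(g) = -g/8
b = 62 (b = 17 + 3*(-3*(-2 - 3)) = 17 + 3*(-3*(-5)) = 17 + 3*15 = 17 + 45 = 62)
I = 0 (I = ((1 + 2)*0)*62 = (3*0)*62 = 0*62 = 0)
(H(149) + I) - 20891 = (-⅛*149 + 0) - 20891 = (-149/8 + 0) - 20891 = -149/8 - 20891 = -167277/8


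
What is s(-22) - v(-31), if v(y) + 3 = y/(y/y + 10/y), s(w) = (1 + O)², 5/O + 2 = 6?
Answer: 18085/336 ≈ 53.824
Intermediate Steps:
O = 5/4 (O = 5/(-2 + 6) = 5/4 ≈ 1.2500)
s(w) = 81/16 (s(w) = (1 + 5/4)² = (9/4)² = 81/16)
v(y) = -3 + y/(1 + 10/y) (v(y) = -3 + y/(y/y + 10/y) = -3 + y/(1 + 10/y))
s(-22) - v(-31) = 81/16 - (-30 + (-31)² - 3*(-31))/(10 - 31) = 81/16 - (-30 + 961 + 93)/(-21) = 81/16 - (-1)*1024/21 = 81/16 - 1*(-1024/21) = 81/16 + 1024/21 = 18085/336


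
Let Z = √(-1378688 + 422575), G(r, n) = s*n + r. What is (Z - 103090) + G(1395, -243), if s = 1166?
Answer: -385033 + I*√956113 ≈ -3.8503e+5 + 977.81*I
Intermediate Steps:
G(r, n) = r + 1166*n (G(r, n) = 1166*n + r = r + 1166*n)
Z = I*√956113 (Z = √(-956113) = I*√956113 ≈ 977.81*I)
(Z - 103090) + G(1395, -243) = (I*√956113 - 103090) + (1395 + 1166*(-243)) = (-103090 + I*√956113) + (1395 - 283338) = (-103090 + I*√956113) - 281943 = -385033 + I*√956113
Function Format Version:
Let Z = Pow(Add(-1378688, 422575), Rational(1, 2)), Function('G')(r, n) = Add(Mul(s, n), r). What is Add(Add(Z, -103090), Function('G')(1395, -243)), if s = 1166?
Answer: Add(-385033, Mul(I, Pow(956113, Rational(1, 2)))) ≈ Add(-3.8503e+5, Mul(977.81, I))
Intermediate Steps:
Function('G')(r, n) = Add(r, Mul(1166, n)) (Function('G')(r, n) = Add(Mul(1166, n), r) = Add(r, Mul(1166, n)))
Z = Mul(I, Pow(956113, Rational(1, 2))) (Z = Pow(-956113, Rational(1, 2)) = Mul(I, Pow(956113, Rational(1, 2))) ≈ Mul(977.81, I))
Add(Add(Z, -103090), Function('G')(1395, -243)) = Add(Add(Mul(I, Pow(956113, Rational(1, 2))), -103090), Add(1395, Mul(1166, -243))) = Add(Add(-103090, Mul(I, Pow(956113, Rational(1, 2)))), Add(1395, -283338)) = Add(Add(-103090, Mul(I, Pow(956113, Rational(1, 2)))), -281943) = Add(-385033, Mul(I, Pow(956113, Rational(1, 2))))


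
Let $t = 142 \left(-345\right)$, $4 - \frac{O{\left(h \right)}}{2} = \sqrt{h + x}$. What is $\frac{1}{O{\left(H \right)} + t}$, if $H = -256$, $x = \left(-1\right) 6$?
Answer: $\frac{i}{2 \left(\sqrt{262} - 24491 i\right)} \approx -2.0416 \cdot 10^{-5} + 1.3493 \cdot 10^{-8} i$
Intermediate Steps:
$x = -6$
$O{\left(h \right)} = 8 - 2 \sqrt{-6 + h}$ ($O{\left(h \right)} = 8 - 2 \sqrt{h - 6} = 8 - 2 \sqrt{-6 + h}$)
$t = -48990$
$\frac{1}{O{\left(H \right)} + t} = \frac{1}{\left(8 - 2 \sqrt{-6 - 256}\right) - 48990} = \frac{1}{\left(8 - 2 \sqrt{-262}\right) - 48990} = \frac{1}{\left(8 - 2 i \sqrt{262}\right) - 48990} = \frac{1}{-48982 - 2 i \sqrt{262}}$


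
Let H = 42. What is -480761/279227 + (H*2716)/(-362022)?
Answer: -34316340181/16847719499 ≈ -2.0369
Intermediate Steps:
-480761/279227 + (H*2716)/(-362022) = -480761/279227 + (42*2716)/(-362022) = -480761*1/279227 + 114072*(-1/362022) = -480761/279227 - 19012/60337 = -34316340181/16847719499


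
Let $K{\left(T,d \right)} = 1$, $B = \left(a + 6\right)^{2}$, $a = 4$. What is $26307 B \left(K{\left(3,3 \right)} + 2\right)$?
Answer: $7892100$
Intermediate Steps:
$B = 100$ ($B = \left(4 + 6\right)^{2} = 10^{2} = 100$)
$26307 B \left(K{\left(3,3 \right)} + 2\right) = 26307 \cdot 100 \left(1 + 2\right) = 26307 \cdot 100 \cdot 3 = 26307 \cdot 300 = 7892100$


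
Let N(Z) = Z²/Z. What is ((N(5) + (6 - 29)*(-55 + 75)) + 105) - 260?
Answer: -610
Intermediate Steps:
N(Z) = Z
((N(5) + (6 - 29)*(-55 + 75)) + 105) - 260 = ((5 + (6 - 29)*(-55 + 75)) + 105) - 260 = ((5 - 23*20) + 105) - 260 = ((5 - 460) + 105) - 260 = (-455 + 105) - 260 = -350 - 260 = -610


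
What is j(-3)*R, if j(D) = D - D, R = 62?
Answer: 0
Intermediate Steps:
j(D) = 0
j(-3)*R = 0*62 = 0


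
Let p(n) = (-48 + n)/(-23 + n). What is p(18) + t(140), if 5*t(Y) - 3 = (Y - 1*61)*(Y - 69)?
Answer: 5642/5 ≈ 1128.4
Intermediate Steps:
p(n) = (-48 + n)/(-23 + n)
t(Y) = 3/5 + (-69 + Y)*(-61 + Y)/5 (t(Y) = 3/5 + ((Y - 1*61)*(Y - 69))/5 = 3/5 + ((Y - 61)*(-69 + Y))/5 = 3/5 + ((-61 + Y)*(-69 + Y))/5 = 3/5 + ((-69 + Y)*(-61 + Y))/5 = 3/5 + (-69 + Y)*(-61 + Y)/5)
p(18) + t(140) = (-48 + 18)/(-23 + 18) + (4212/5 - 26*140 + (1/5)*140**2) = -30/(-5) + (4212/5 - 3640 + (1/5)*19600) = -1/5*(-30) + (4212/5 - 3640 + 3920) = 6 + 5612/5 = 5642/5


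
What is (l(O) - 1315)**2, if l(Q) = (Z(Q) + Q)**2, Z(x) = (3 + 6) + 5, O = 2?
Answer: 1121481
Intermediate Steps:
Z(x) = 14 (Z(x) = 9 + 5 = 14)
l(Q) = (14 + Q)**2
(l(O) - 1315)**2 = ((14 + 2)**2 - 1315)**2 = (16**2 - 1315)**2 = (256 - 1315)**2 = (-1059)**2 = 1121481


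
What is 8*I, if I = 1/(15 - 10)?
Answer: 8/5 ≈ 1.6000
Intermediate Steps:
I = 1/5 ≈ 0.20000
8*I = 8*(1/5) = 8/5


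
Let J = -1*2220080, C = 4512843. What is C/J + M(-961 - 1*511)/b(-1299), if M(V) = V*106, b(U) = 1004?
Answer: -87733604233/557240080 ≈ -157.44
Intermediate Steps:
J = -2220080
M(V) = 106*V
C/J + M(-961 - 1*511)/b(-1299) = 4512843/(-2220080) + (106*(-961 - 1*511))/1004 = 4512843*(-1/2220080) + (106*(-961 - 511))*(1/1004) = -4512843/2220080 + (106*(-1472))*(1/1004) = -4512843/2220080 - 156032*1/1004 = -4512843/2220080 - 39008/251 = -87733604233/557240080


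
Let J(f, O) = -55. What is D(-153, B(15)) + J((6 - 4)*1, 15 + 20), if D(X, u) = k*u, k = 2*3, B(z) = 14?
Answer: 29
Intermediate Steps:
k = 6
D(X, u) = 6*u
D(-153, B(15)) + J((6 - 4)*1, 15 + 20) = 6*14 - 55 = 84 - 55 = 29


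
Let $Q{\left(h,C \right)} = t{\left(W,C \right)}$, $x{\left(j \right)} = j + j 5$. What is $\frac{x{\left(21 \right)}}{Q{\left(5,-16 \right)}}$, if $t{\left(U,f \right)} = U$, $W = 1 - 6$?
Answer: $- \frac{126}{5} \approx -25.2$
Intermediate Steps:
$W = -5$ ($W = 1 - 6 = -5$)
$x{\left(j \right)} = 6 j$ ($x{\left(j \right)} = j + 5 j = 6 j$)
$Q{\left(h,C \right)} = -5$
$\frac{x{\left(21 \right)}}{Q{\left(5,-16 \right)}} = \frac{6 \cdot 21}{-5} = 126 \left(- \frac{1}{5}\right) = - \frac{126}{5}$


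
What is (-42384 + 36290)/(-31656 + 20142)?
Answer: 3047/5757 ≈ 0.52927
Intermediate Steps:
(-42384 + 36290)/(-31656 + 20142) = -6094/(-11514) = -6094*(-1/11514) = 3047/5757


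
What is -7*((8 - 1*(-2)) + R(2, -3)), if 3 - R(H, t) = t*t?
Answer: -28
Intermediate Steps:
R(H, t) = 3 - t² (R(H, t) = 3 - t*t = 3 - t²)
-7*((8 - 1*(-2)) + R(2, -3)) = -7*((8 - 1*(-2)) + (3 - 1*(-3)²)) = -7*((8 + 2) + (3 - 1*9)) = -7*(10 + (3 - 9)) = -7*(10 - 6) = -7*4 = -28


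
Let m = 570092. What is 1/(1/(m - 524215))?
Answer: 45877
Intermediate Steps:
1/(1/(m - 524215)) = 1/(1/(570092 - 524215)) = 1/(1/45877) = 45877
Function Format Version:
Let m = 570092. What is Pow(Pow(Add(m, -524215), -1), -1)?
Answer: 45877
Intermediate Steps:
Pow(Pow(Add(m, -524215), -1), -1) = Pow(Pow(Add(570092, -524215), -1), -1) = Pow(Pow(45877, -1), -1) = Pow(Rational(1, 45877), -1) = 45877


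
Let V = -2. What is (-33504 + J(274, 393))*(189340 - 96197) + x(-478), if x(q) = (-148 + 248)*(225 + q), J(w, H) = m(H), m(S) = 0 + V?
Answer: -3120874658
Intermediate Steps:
m(S) = -2 (m(S) = 0 - 2 = -2)
J(w, H) = -2
x(q) = 22500 + 100*q (x(q) = 100*(225 + q) = 22500 + 100*q)
(-33504 + J(274, 393))*(189340 - 96197) + x(-478) = (-33504 - 2)*(189340 - 96197) + (22500 + 100*(-478)) = -33506*93143 + (22500 - 47800) = -3120849358 - 25300 = -3120874658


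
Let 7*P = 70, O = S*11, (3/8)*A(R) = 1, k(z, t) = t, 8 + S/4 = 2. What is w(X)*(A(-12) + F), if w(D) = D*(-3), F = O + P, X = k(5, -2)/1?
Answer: -1508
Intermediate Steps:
S = -24 (S = -32 + 4*2 = -32 + 8 = -24)
A(R) = 8/3 (A(R) = (8/3)*1 = 8/3)
O = -264 (O = -24*11 = -264)
P = 10 (P = (⅐)*70 = 10)
X = -2 (X = -2/1 = -2*1 = -2)
F = -254 (F = -264 + 10 = -254)
w(D) = -3*D
w(X)*(A(-12) + F) = (-3*(-2))*(8/3 - 254) = 6*(-754/3) = -1508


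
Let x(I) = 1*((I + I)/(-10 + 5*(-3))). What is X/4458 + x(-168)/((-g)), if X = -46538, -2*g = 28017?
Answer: -1810743493/173471925 ≈ -10.438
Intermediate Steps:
g = -28017/2 (g = -1/2*28017 = -28017/2 ≈ -14009.)
x(I) = -2*I/25 (x(I) = 1*((2*I)/(-10 - 15)) = 1*((2*I)/(-25)) = 1*((2*I)*(-1/25)) = 1*(-2*I/25) = -2*I/25)
X/4458 + x(-168)/((-g)) = -46538/4458 + (-2/25*(-168))/((-1*(-28017/2))) = -46538*1/4458 + 336/(25*(28017/2)) = -23269/2229 + (336/25)*(2/28017) = -23269/2229 + 224/233475 = -1810743493/173471925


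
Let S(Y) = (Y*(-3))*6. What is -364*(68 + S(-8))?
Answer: -77168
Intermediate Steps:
S(Y) = -18*Y (S(Y) = -3*Y*6 = -18*Y)
-364*(68 + S(-8)) = -364*(68 - 18*(-8)) = -364*(68 + 144) = -364*212 = -77168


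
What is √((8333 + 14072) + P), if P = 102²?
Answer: √32809 ≈ 181.13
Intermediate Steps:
P = 10404
√((8333 + 14072) + P) = √((8333 + 14072) + 10404) = √(22405 + 10404) = √32809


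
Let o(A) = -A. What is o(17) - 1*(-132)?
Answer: 115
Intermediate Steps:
o(17) - 1*(-132) = -1*17 - 1*(-132) = -17 + 132 = 115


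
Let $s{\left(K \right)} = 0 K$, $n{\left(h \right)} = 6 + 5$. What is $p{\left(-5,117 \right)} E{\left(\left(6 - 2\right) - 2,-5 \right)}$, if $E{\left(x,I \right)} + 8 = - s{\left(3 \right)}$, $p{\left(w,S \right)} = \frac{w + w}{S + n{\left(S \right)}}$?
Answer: $\frac{5}{8} \approx 0.625$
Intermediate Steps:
$n{\left(h \right)} = 11$
$s{\left(K \right)} = 0$
$p{\left(w,S \right)} = \frac{2 w}{11 + S}$ ($p{\left(w,S \right)} = \frac{w + w}{S + 11} = \frac{2 w}{11 + S}$)
$E{\left(x,I \right)} = -8$ ($E{\left(x,I \right)} = -8 - 0 = -8 + 0 = -8$)
$p{\left(-5,117 \right)} E{\left(\left(6 - 2\right) - 2,-5 \right)} = 2 \left(-5\right) \frac{1}{11 + 117} \left(-8\right) = 2 \left(-5\right) \frac{1}{128} \left(-8\right) = \left(- \frac{5}{64}\right) \left(-8\right) = \frac{5}{8}$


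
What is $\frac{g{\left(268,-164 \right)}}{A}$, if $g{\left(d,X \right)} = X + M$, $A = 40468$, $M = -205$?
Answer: $- \frac{369}{40468} \approx -0.0091183$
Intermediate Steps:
$g{\left(d,X \right)} = -205 + X$ ($g{\left(d,X \right)} = X - 205 = -205 + X$)
$\frac{g{\left(268,-164 \right)}}{A} = \frac{-205 - 164}{40468} = \left(-369\right) \frac{1}{40468} = - \frac{369}{40468}$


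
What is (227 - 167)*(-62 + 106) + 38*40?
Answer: 4160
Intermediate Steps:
(227 - 167)*(-62 + 106) + 38*40 = 60*44 + 1520 = 2640 + 1520 = 4160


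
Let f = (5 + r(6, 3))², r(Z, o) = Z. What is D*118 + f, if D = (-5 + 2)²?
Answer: 1183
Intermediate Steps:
D = 9 (D = (-3)² = 9)
f = 121 (f = (5 + 6)² = 11² = 121)
D*118 + f = 9*118 + 121 = 1062 + 121 = 1183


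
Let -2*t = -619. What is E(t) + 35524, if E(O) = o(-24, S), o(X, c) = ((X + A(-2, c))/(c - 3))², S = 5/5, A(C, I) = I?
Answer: 142625/4 ≈ 35656.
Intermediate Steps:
t = 619/2 (t = -½*(-619) = 619/2 ≈ 309.50)
S = 1 (S = 5*(⅕) = 1)
o(X, c) = (X + c)²/(-3 + c)² (o(X, c) = ((X + c)/(c - 3))² = ((X + c)/(-3 + c))² = (X + c)²/(-3 + c)²)
E(O) = 529/4 (E(O) = (-24 + 1)²/(-3 + 1)² = (-23)²/(-2)² = (¼)*529 = 529/4)
E(t) + 35524 = 529/4 + 35524 = 142625/4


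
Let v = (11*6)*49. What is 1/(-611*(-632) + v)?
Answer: 1/389386 ≈ 2.5681e-6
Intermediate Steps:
v = 3234 (v = 66*49 = 3234)
1/(-611*(-632) + v) = 1/(-611*(-632) + 3234) = 1/(386152 + 3234) = 1/389386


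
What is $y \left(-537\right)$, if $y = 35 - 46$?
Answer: $5907$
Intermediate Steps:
$y = -11$ ($y = 35 - 46 = -11$)
$y \left(-537\right) = \left(-11\right) \left(-537\right) = 5907$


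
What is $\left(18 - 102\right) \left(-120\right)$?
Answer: $10080$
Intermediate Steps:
$\left(18 - 102\right) \left(-120\right) = \left(-84\right) \left(-120\right) = 10080$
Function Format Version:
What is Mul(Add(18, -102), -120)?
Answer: 10080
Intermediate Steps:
Mul(Add(18, -102), -120) = Mul(-84, -120) = 10080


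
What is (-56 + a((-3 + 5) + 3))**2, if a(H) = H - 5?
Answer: 3136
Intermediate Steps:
a(H) = -5 + H
(-56 + a((-3 + 5) + 3))**2 = (-56 + (-5 + ((-3 + 5) + 3)))**2 = (-56 + (-5 + (2 + 3)))**2 = (-56 + (-5 + 5))**2 = (-56 + 0)**2 = (-56)**2 = 3136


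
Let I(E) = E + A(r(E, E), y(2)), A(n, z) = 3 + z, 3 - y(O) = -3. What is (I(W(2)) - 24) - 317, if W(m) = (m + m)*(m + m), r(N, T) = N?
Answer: -316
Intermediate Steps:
y(O) = 6 (y(O) = 3 - 1*(-3) = 3 + 3 = 6)
W(m) = 4*m² (W(m) = (2*m)*(2*m) = 4*m²)
I(E) = 9 + E (I(E) = E + (3 + 6) = E + 9 = 9 + E)
(I(W(2)) - 24) - 317 = ((9 + 4*2²) - 24) - 317 = ((9 + 4*4) - 24) - 317 = ((9 + 16) - 24) - 317 = (25 - 24) - 317 = 1 - 317 = -316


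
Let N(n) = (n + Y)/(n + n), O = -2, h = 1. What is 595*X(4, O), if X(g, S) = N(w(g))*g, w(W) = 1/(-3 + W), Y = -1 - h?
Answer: -1190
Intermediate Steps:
Y = -2 (Y = -1 - 1*1 = -1 - 1 = -2)
N(n) = (-2 + n)/(2*n) (N(n) = (n - 2)/(n + n) = (-2 + n)/((2*n)) = (-2 + n)*(1/(2*n)) = (-2 + n)/(2*n))
X(g, S) = g*(-3 + g)*(-2 + 1/(-3 + g))/2 (X(g, S) = ((-2 + 1/(-3 + g))/(2*(1/(-3 + g))))*g = ((-3 + g)*(-2 + 1/(-3 + g))/2)*g = g*(-3 + g)*(-2 + 1/(-3 + g))/2)
595*X(4, O) = 595*((1/2)*4*(7 - 2*4)) = 595*((1/2)*4*(7 - 8)) = 595*((1/2)*4*(-1)) = 595*(-2) = -1190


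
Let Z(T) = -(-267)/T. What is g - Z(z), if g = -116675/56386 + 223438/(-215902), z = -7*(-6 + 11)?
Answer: 963899031897/213042378010 ≈ 4.5244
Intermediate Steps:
z = -35 (z = -7*5 = -35)
g = -18894570459/6086925086 (g = -116675*1/56386 + 223438*(-1/215902) = -116675/56386 - 111719/107951 = -18894570459/6086925086 ≈ -3.1041)
Z(T) = 267/T
g - Z(z) = -18894570459/6086925086 - 267/(-35) = -18894570459/6086925086 - 267*(-1)/35 = -18894570459/6086925086 - 1*(-267/35) = -18894570459/6086925086 + 267/35 = 963899031897/213042378010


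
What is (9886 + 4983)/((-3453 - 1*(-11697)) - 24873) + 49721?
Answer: 826795640/16629 ≈ 49720.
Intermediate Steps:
(9886 + 4983)/((-3453 - 1*(-11697)) - 24873) + 49721 = 14869/((-3453 + 11697) - 24873) + 49721 = 14869/(8244 - 24873) + 49721 = 14869/(-16629) + 49721 = 14869*(-1/16629) + 49721 = -14869/16629 + 49721 = 826795640/16629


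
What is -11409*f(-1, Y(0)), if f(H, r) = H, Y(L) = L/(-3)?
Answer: 11409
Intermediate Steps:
Y(L) = -L/3 (Y(L) = L*(-⅓) = -L/3)
-11409*f(-1, Y(0)) = -11409*(-1) = 11409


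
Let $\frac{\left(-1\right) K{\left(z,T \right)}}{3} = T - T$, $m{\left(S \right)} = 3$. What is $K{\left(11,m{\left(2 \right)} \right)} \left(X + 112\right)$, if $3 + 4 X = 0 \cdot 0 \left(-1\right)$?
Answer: $0$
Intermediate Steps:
$K{\left(z,T \right)} = 0$ ($K{\left(z,T \right)} = - 3 \left(T - T\right) = \left(-3\right) 0 = 0$)
$X = - \frac{3}{4}$ ($X = - \frac{3}{4} + \frac{0 \cdot 0 \left(-1\right)}{4} = - \frac{3}{4} + \frac{0 \left(-1\right)}{4} = - \frac{3}{4} + \frac{1}{4} \cdot 0 = - \frac{3}{4} + 0 = - \frac{3}{4} \approx -0.75$)
$K{\left(11,m{\left(2 \right)} \right)} \left(X + 112\right) = 0 \left(- \frac{3}{4} + 112\right) = 0 \cdot \frac{445}{4} = 0$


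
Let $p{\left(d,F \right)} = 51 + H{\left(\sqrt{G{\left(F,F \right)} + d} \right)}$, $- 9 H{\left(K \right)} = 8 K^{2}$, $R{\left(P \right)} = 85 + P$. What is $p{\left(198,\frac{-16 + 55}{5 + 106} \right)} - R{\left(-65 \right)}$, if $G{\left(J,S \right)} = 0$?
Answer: $-145$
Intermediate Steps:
$H{\left(K \right)} = - \frac{8 K^{2}}{9}$
$p{\left(d,F \right)} = 51 - \frac{8 d}{9}$ ($p{\left(d,F \right)} = 51 - \frac{8 \left(\sqrt{0 + d}\right)^{2}}{9} = 51 - \frac{8 \left(\sqrt{d}\right)^{2}}{9} = 51 - \frac{8 d}{9}$)
$p{\left(198,\frac{-16 + 55}{5 + 106} \right)} - R{\left(-65 \right)} = \left(51 - 176\right) - \left(85 - 65\right) = \left(51 - 176\right) - 20 = -125 - 20 = -145$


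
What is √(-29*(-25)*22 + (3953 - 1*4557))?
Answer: √15346 ≈ 123.88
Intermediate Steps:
√(-29*(-25)*22 + (3953 - 1*4557)) = √(725*22 + (3953 - 4557)) = √(15950 - 604) = √15346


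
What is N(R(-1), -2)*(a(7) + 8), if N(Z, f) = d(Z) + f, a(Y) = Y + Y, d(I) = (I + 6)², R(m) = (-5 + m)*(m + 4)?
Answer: 3124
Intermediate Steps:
R(m) = (-5 + m)*(4 + m)
d(I) = (6 + I)²
a(Y) = 2*Y
N(Z, f) = f + (6 + Z)² (N(Z, f) = (6 + Z)² + f = f + (6 + Z)²)
N(R(-1), -2)*(a(7) + 8) = (-2 + (6 + (-20 + (-1)² - 1*(-1)))²)*(2*7 + 8) = (-2 + (6 + (-20 + 1 + 1))²)*(14 + 8) = (-2 + (6 - 18)²)*22 = (-2 + (-12)²)*22 = (-2 + 144)*22 = 142*22 = 3124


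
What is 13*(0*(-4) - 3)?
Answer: -39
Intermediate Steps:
13*(0*(-4) - 3) = 13*(0 - 3) = 13*(-3) = -39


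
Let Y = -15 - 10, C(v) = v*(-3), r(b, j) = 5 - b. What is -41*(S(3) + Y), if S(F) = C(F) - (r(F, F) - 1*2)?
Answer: 1394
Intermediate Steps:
C(v) = -3*v
Y = -25
S(F) = -3 - 2*F (S(F) = -3*F - ((5 - F) - 1*2) = -3*F - ((5 - F) - 2) = -3*F - (3 - F) = -3*F + (-3 + F) = -3 - 2*F)
-41*(S(3) + Y) = -41*((-3 - 2*3) - 25) = -41*((-3 - 6) - 25) = -41*(-9 - 25) = -41*(-34) = 1394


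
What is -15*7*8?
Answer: -840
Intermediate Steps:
-15*7*8 = -5*21*8 = -105*8 = -840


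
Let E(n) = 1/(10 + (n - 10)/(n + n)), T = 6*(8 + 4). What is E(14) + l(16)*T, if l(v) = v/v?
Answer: 5119/71 ≈ 72.099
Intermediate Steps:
l(v) = 1
T = 72 (T = 6*12 = 72)
E(n) = 1/(10 + (-10 + n)/(2*n)) (E(n) = 1/(10 + (-10 + n)/((2*n))) = 1/(10 + (-10 + n)*(1/(2*n))) = 1/(10 + (-10 + n)/(2*n)))
E(14) + l(16)*T = 2*14/(-10 + 21*14) + 1*72 = 2*14/(-10 + 294) + 72 = 2*14/284 + 72 = 2*14*(1/284) + 72 = 7/71 + 72 = 5119/71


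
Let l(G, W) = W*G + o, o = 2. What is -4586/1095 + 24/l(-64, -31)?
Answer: -1513586/362445 ≈ -4.1760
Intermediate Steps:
l(G, W) = 2 + G*W (l(G, W) = W*G + 2 = G*W + 2 = 2 + G*W)
-4586/1095 + 24/l(-64, -31) = -4586/1095 + 24/(2 - 64*(-31)) = -4586*1/1095 + 24/(2 + 1984) = -4586/1095 + 24/1986 = -4586/1095 + 24*(1/1986) = -4586/1095 + 4/331 = -1513586/362445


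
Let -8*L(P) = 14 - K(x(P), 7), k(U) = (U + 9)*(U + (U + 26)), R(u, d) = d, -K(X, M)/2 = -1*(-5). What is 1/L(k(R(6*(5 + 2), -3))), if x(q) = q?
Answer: -⅓ ≈ -0.33333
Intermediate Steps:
K(X, M) = -10 (K(X, M) = -(-2)*(-5) = -2*5 = -10)
k(U) = (9 + U)*(26 + 2*U) (k(U) = (9 + U)*(U + (26 + U)) = (9 + U)*(26 + 2*U))
L(P) = -3 (L(P) = -(14 - 1*(-10))/8 = -(14 + 10)/8 = -⅛*24 = -3)
1/L(k(R(6*(5 + 2), -3))) = 1/(-3) = -⅓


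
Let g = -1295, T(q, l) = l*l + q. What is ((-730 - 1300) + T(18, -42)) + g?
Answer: -1543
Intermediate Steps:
T(q, l) = q + l² (T(q, l) = l² + q = q + l²)
((-730 - 1300) + T(18, -42)) + g = ((-730 - 1300) + (18 + (-42)²)) - 1295 = (-2030 + (18 + 1764)) - 1295 = (-2030 + 1782) - 1295 = -248 - 1295 = -1543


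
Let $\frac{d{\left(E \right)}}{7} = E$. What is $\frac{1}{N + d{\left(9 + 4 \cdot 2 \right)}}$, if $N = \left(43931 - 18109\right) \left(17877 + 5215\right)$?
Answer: $\frac{1}{596281743} \approx 1.6771 \cdot 10^{-9}$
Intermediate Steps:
$d{\left(E \right)} = 7 E$
$N = 596281624$ ($N = 25822 \cdot 23092 = 596281624$)
$\frac{1}{N + d{\left(9 + 4 \cdot 2 \right)}} = \frac{1}{596281624 + 7 \left(9 + 4 \cdot 2\right)} = \frac{1}{596281624 + 7 \left(9 + 8\right)} = \frac{1}{596281624 + 7 \cdot 17} = \frac{1}{596281624 + 119} = \frac{1}{596281743}$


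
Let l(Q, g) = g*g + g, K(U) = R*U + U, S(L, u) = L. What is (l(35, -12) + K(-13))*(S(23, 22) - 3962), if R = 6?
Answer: -161499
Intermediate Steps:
K(U) = 7*U (K(U) = 6*U + U = 7*U)
l(Q, g) = g + g**2 (l(Q, g) = g**2 + g = g + g**2)
(l(35, -12) + K(-13))*(S(23, 22) - 3962) = (-12*(1 - 12) + 7*(-13))*(23 - 3962) = (-12*(-11) - 91)*(-3939) = (132 - 91)*(-3939) = 41*(-3939) = -161499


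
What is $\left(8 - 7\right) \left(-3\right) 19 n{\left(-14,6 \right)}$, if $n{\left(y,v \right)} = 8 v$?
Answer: $-2736$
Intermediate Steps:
$\left(8 - 7\right) \left(-3\right) 19 n{\left(-14,6 \right)} = \left(8 - 7\right) \left(-3\right) 19 \cdot 8 \cdot 6 = 1 \left(-3\right) 19 \cdot 48 = \left(-3\right) 19 \cdot 48 = \left(-57\right) 48 = -2736$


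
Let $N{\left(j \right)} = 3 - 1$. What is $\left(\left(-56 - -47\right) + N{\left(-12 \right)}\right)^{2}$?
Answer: $49$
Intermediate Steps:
$N{\left(j \right)} = 2$ ($N{\left(j \right)} = 3 - 1 = 2$)
$\left(\left(-56 - -47\right) + N{\left(-12 \right)}\right)^{2} = \left(\left(-56 - -47\right) + 2\right)^{2} = \left(\left(-56 + 47\right) + 2\right)^{2} = \left(-9 + 2\right)^{2} = \left(-7\right)^{2} = 49$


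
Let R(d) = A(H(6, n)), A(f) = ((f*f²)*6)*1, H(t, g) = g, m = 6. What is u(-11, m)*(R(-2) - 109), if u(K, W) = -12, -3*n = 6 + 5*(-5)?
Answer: -50948/3 ≈ -16983.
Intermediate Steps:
n = 19/3 (n = -(6 + 5*(-5))/3 = -(6 - 25)/3 = -⅓*(-19) = 19/3 ≈ 6.3333)
A(f) = 6*f³ (A(f) = (f³*6)*1 = (6*f³)*1 = 6*f³)
R(d) = 13718/9 (R(d) = 6*(19/3)³ = 6*(6859/27) = 13718/9)
u(-11, m)*(R(-2) - 109) = -12*(13718/9 - 109) = -12*12737/9 = -50948/3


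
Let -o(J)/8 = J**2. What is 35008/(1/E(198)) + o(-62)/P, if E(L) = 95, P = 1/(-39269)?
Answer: 1210926048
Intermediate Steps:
P = -1/39269 ≈ -2.5465e-5
o(J) = -8*J**2
35008/(1/E(198)) + o(-62)/P = 35008/(1/95) + (-8*(-62)**2)/(-1/39269) = 35008/(1/95) - 8*3844*(-39269) = 35008*95 - 30752*(-39269) = 3325760 + 1207600288 = 1210926048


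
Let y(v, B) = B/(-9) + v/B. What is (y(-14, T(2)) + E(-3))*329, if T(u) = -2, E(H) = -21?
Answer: -40796/9 ≈ -4532.9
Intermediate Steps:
y(v, B) = -B/9 + v/B (y(v, B) = B*(-⅑) + v/B = -B/9 + v/B)
(y(-14, T(2)) + E(-3))*329 = ((-⅑*(-2) - 14/(-2)) - 21)*329 = ((2/9 - 14*(-½)) - 21)*329 = ((2/9 + 7) - 21)*329 = (65/9 - 21)*329 = -124/9*329 = -40796/9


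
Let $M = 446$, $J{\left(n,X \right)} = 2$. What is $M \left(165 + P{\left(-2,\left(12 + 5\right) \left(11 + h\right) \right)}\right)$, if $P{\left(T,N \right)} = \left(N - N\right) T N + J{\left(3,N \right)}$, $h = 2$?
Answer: $74482$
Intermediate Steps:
$P{\left(T,N \right)} = 2$ ($P{\left(T,N \right)} = \left(N - N\right) T N + 2 = 0 T N + 2 = 0 N + 2 = 0 + 2 = 2$)
$M \left(165 + P{\left(-2,\left(12 + 5\right) \left(11 + h\right) \right)}\right) = 446 \left(165 + 2\right) = 446 \cdot 167 = 74482$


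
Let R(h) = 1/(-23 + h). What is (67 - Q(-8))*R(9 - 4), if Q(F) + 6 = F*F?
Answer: -½ ≈ -0.50000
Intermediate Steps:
Q(F) = -6 + F² (Q(F) = -6 + F*F = -6 + F²)
(67 - Q(-8))*R(9 - 4) = (67 - (-6 + (-8)²))/(-23 + (9 - 4)) = (67 - (-6 + 64))/(-23 + 5) = (67 - 1*58)/(-18) = (67 - 58)*(-1/18) = 9*(-1/18) = -½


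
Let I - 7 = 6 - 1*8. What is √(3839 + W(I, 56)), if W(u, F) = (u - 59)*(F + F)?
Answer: 47*I ≈ 47.0*I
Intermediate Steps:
I = 5 (I = 7 + (6 - 1*8) = 7 + (6 - 8) = 7 - 2 = 5)
W(u, F) = 2*F*(-59 + u) (W(u, F) = (-59 + u)*(2*F) = 2*F*(-59 + u))
√(3839 + W(I, 56)) = √(3839 + 2*56*(-59 + 5)) = √(3839 + 2*56*(-54)) = √(3839 - 6048) = √(-2209) = 47*I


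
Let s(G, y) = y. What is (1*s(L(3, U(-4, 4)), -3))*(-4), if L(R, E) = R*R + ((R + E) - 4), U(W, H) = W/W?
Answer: 12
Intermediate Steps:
U(W, H) = 1
L(R, E) = -4 + E + R + R**2 (L(R, E) = R**2 + ((E + R) - 4) = R**2 + (-4 + E + R) = -4 + E + R + R**2)
(1*s(L(3, U(-4, 4)), -3))*(-4) = (1*(-3))*(-4) = -3*(-4) = 12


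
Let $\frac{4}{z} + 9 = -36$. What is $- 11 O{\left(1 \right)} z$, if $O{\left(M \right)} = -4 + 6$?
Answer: $\frac{88}{45} \approx 1.9556$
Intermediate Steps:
$z = - \frac{4}{45}$ ($z = \frac{4}{-9 - 36} = \frac{4}{-45} = 4 \left(- \frac{1}{45}\right) = - \frac{4}{45} \approx -0.088889$)
$O{\left(M \right)} = 2$
$- 11 O{\left(1 \right)} z = \left(-11\right) 2 \left(- \frac{4}{45}\right) = \left(-22\right) \left(- \frac{4}{45}\right) = \frac{88}{45}$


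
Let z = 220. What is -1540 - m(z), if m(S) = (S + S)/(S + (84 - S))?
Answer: -32450/21 ≈ -1545.2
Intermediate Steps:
m(S) = S/42 (m(S) = (2*S)/84 = (2*S)*(1/84) = S/42)
-1540 - m(z) = -1540 - 220/42 = -1540 - 1*110/21 = -1540 - 110/21 = -32450/21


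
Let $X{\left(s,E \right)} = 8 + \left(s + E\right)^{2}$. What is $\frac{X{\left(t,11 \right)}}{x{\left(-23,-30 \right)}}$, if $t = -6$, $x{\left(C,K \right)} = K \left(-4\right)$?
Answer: $\frac{11}{40} \approx 0.275$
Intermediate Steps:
$x{\left(C,K \right)} = - 4 K$
$X{\left(s,E \right)} = 8 + \left(E + s\right)^{2}$
$\frac{X{\left(t,11 \right)}}{x{\left(-23,-30 \right)}} = \frac{8 + \left(11 - 6\right)^{2}}{\left(-4\right) \left(-30\right)} = \frac{8 + 5^{2}}{120} = \left(8 + 25\right) \frac{1}{120} = 33 \cdot \frac{1}{120} = \frac{11}{40}$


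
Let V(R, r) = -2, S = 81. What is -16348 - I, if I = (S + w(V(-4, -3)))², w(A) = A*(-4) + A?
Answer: -23917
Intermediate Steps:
w(A) = -3*A (w(A) = -4*A + A = -3*A)
I = 7569 (I = (81 - 3*(-2))² = (81 + 6)² = 87² = 7569)
-16348 - I = -16348 - 1*7569 = -16348 - 7569 = -23917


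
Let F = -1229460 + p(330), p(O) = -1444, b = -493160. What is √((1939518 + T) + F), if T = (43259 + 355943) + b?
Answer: 784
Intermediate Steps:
T = -93958 (T = (43259 + 355943) - 493160 = 399202 - 493160 = -93958)
F = -1230904 (F = -1229460 - 1444 = -1230904)
√((1939518 + T) + F) = √((1939518 - 93958) - 1230904) = √(1845560 - 1230904) = √614656 = 784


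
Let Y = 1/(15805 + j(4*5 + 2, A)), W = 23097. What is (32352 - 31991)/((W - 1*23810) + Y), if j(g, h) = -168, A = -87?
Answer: -5644957/11149180 ≈ -0.50631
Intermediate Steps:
Y = 1/15637 (Y = 1/(15805 - 168) = 1/15637 ≈ 6.3951e-5)
(32352 - 31991)/((W - 1*23810) + Y) = (32352 - 31991)/((23097 - 1*23810) + 1/15637) = 361/((23097 - 23810) + 1/15637) = 361/(-713 + 1/15637) = 361/(-11149180/15637) = 361*(-15637/11149180) = -5644957/11149180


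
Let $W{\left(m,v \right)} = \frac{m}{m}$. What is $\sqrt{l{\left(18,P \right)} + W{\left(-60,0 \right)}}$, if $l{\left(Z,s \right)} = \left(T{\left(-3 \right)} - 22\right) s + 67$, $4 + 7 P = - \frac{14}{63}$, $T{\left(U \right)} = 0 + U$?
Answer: $\frac{\sqrt{36638}}{21} \approx 9.1148$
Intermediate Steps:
$W{\left(m,v \right)} = 1$
$T{\left(U \right)} = U$
$P = - \frac{38}{63}$ ($P = - \frac{4}{7} + \frac{\left(-14\right) \frac{1}{63}}{7} = - \frac{4}{7} + \frac{1}{7} \left(- \frac{2}{9}\right) = - \frac{4}{7} - \frac{2}{63} = - \frac{38}{63} \approx -0.60317$)
$l{\left(Z,s \right)} = 67 - 25 s$ ($l{\left(Z,s \right)} = \left(-3 - 22\right) s + 67 = - 25 s + 67 = 67 - 25 s$)
$\sqrt{l{\left(18,P \right)} + W{\left(-60,0 \right)}} = \sqrt{\left(67 - - \frac{950}{63}\right) + 1} = \sqrt{\left(67 + \frac{950}{63}\right) + 1} = \sqrt{\frac{5171}{63} + 1} = \sqrt{\frac{5234}{63}} = \frac{\sqrt{36638}}{21}$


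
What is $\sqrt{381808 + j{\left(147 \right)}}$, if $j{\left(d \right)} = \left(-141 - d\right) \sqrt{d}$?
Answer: $4 \sqrt{23863 - 126 \sqrt{3}} \approx 615.07$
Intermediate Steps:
$j{\left(d \right)} = \sqrt{d} \left(-141 - d\right)$
$\sqrt{381808 + j{\left(147 \right)}} = \sqrt{381808 + \sqrt{147} \left(-141 - 147\right)} = \sqrt{381808 + 7 \sqrt{3} \left(-141 - 147\right)} = \sqrt{381808 + 7 \sqrt{3} \left(-288\right)} = \sqrt{381808 - 2016 \sqrt{3}}$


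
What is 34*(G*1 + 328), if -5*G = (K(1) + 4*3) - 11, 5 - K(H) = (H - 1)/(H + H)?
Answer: 55556/5 ≈ 11111.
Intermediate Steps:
K(H) = 5 - (-1 + H)/(2*H) (K(H) = 5 - (H - 1)/(H + H) = 5 - (-1 + H)/(2*H))
G = -6/5 (G = -(((½)*(1 + 9*1)/1 + 4*3) - 11)/5 = -(((½)*1*(1 + 9) + 12) - 1*11)/5 = -(((½)*1*10 + 12) - 11)/5 = -((5 + 12) - 11)/5 = -(17 - 11)/5 = -⅕*6 = -6/5 ≈ -1.2000)
34*(G*1 + 328) = 34*(-6/5*1 + 328) = 34*(-6/5 + 328) = 34*(1634/5) = 55556/5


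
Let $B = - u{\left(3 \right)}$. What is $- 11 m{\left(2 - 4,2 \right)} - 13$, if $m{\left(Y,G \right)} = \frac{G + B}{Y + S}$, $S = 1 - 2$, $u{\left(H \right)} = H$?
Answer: $- \frac{50}{3} \approx -16.667$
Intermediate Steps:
$S = -1$ ($S = 1 - 2 = -1$)
$B = -3$ ($B = \left(-1\right) 3 = -3$)
$m{\left(Y,G \right)} = \frac{-3 + G}{-1 + Y}$ ($m{\left(Y,G \right)} = \frac{G - 3}{Y - 1} = \frac{-3 + G}{-1 + Y}$)
$- 11 m{\left(2 - 4,2 \right)} - 13 = - 11 \frac{-3 + 2}{-1 + \left(2 - 4\right)} - 13 = - 11 \frac{1}{-1 - 2} \left(-1\right) - 13 = - 11 \frac{1}{-3} \left(-1\right) - 13 = - 11 \left(\left(- \frac{1}{3}\right) \left(-1\right)\right) - 13 = \left(-11\right) \frac{1}{3} - 13 = - \frac{11}{3} - 13 = - \frac{50}{3}$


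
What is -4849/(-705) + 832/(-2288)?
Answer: 50519/7755 ≈ 6.5144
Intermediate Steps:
-4849/(-705) + 832/(-2288) = -4849*(-1/705) + 832*(-1/2288) = 4849/705 - 4/11 = 50519/7755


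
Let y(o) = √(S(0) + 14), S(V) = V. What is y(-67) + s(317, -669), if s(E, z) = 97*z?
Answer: -64893 + √14 ≈ -64889.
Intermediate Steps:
y(o) = √14 (y(o) = √(0 + 14) = √14)
y(-67) + s(317, -669) = √14 + 97*(-669) = √14 - 64893 = -64893 + √14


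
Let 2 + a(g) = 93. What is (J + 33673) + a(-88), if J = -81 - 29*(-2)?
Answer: 33741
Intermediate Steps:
a(g) = 91 (a(g) = -2 + 93 = 91)
J = -23 (J = -81 + 58 = -23)
(J + 33673) + a(-88) = (-23 + 33673) + 91 = 33650 + 91 = 33741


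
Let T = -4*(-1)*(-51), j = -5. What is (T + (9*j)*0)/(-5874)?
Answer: 34/979 ≈ 0.034729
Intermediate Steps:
T = -204 (T = 4*(-51) = -204)
(T + (9*j)*0)/(-5874) = (-204 + (9*(-5))*0)/(-5874) = (-204 - 45*0)*(-1/5874) = (-204 + 0)*(-1/5874) = -204*(-1/5874) = 34/979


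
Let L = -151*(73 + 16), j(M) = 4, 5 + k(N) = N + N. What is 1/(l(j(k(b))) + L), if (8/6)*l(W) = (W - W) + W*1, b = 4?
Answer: -1/13436 ≈ -7.4427e-5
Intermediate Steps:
k(N) = -5 + 2*N (k(N) = -5 + (N + N) = -5 + 2*N)
l(W) = 3*W/4 (l(W) = 3*((W - W) + W*1)/4 = 3*(0 + W)/4 = 3*W/4)
L = -13439 (L = -151*89 = -13439)
1/(l(j(k(b))) + L) = 1/((3/4)*4 - 13439) = 1/(3 - 13439) = 1/(-13436) = -1/13436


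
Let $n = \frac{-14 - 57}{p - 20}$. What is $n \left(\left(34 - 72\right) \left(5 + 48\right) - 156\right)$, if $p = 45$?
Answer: $\frac{30814}{5} \approx 6162.8$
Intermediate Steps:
$n = - \frac{71}{25}$ ($n = \frac{-14 - 57}{45 - 20} = - \frac{71}{45 - 20} = - \frac{71}{25} \approx -2.84$)
$n \left(\left(34 - 72\right) \left(5 + 48\right) - 156\right) = - \frac{71 \left(\left(34 - 72\right) \left(5 + 48\right) - 156\right)}{25} = - \frac{71 \left(\left(-38\right) 53 - 156\right)}{25} = - \frac{71 \left(-2014 - 156\right)}{25} = \left(- \frac{71}{25}\right) \left(-2170\right) = \frac{30814}{5}$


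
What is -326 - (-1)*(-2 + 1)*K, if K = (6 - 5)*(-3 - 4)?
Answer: -319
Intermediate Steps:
K = -7 (K = 1*(-7) = -7)
-326 - (-1)*(-2 + 1)*K = -326 - (-1)*(-2 + 1)*(-7) = -326 - (-1)*(-1*(-7)) = -326 - (-1)*7 = -326 - 1*(-7) = -326 + 7 = -319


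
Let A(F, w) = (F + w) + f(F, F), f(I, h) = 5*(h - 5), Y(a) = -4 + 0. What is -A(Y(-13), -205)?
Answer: 254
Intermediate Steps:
Y(a) = -4
f(I, h) = -25 + 5*h (f(I, h) = 5*(-5 + h) = -25 + 5*h)
A(F, w) = -25 + w + 6*F (A(F, w) = (F + w) + (-25 + 5*F) = -25 + w + 6*F)
-A(Y(-13), -205) = -(-25 - 205 + 6*(-4)) = -(-25 - 205 - 24) = -1*(-254) = 254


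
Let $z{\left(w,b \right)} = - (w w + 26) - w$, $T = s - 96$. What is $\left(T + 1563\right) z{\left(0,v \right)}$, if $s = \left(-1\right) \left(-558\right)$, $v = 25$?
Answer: $-52650$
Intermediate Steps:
$s = 558$
$T = 462$ ($T = 558 - 96 = 462$)
$z{\left(w,b \right)} = -26 - w - w^{2}$ ($z{\left(w,b \right)} = - (w^{2} + 26) - w = - (26 + w^{2}) - w = \left(-26 - w^{2}\right) - w = -26 - w - w^{2}$)
$\left(T + 1563\right) z{\left(0,v \right)} = \left(462 + 1563\right) \left(-26 - 0 - 0^{2}\right) = 2025 \left(-26 + 0 - 0\right) = 2025 \left(-26 + 0 + 0\right) = 2025 \left(-26\right) = -52650$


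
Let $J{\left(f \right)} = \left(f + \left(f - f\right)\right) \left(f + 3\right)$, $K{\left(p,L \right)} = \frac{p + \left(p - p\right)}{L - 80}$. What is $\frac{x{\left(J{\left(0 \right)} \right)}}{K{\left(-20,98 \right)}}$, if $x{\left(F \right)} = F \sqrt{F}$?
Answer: $0$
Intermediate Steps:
$K{\left(p,L \right)} = \frac{p}{-80 + L}$ ($K{\left(p,L \right)} = \frac{p + 0}{-80 + L} = \frac{p}{-80 + L}$)
$J{\left(f \right)} = f \left(3 + f\right)$ ($J{\left(f \right)} = \left(f + 0\right) \left(3 + f\right) = f \left(3 + f\right)$)
$x{\left(F \right)} = F^{\frac{3}{2}}$
$\frac{x{\left(J{\left(0 \right)} \right)}}{K{\left(-20,98 \right)}} = \frac{\left(0 \left(3 + 0\right)\right)^{\frac{3}{2}}}{\left(-20\right) \frac{1}{-80 + 98}} = \frac{\left(0 \cdot 3\right)^{\frac{3}{2}}}{\left(-20\right) \frac{1}{18}} = \frac{0^{\frac{3}{2}}}{\left(-20\right) \frac{1}{18}} = \frac{0}{- \frac{10}{9}} = 0 \left(- \frac{9}{10}\right) = 0$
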